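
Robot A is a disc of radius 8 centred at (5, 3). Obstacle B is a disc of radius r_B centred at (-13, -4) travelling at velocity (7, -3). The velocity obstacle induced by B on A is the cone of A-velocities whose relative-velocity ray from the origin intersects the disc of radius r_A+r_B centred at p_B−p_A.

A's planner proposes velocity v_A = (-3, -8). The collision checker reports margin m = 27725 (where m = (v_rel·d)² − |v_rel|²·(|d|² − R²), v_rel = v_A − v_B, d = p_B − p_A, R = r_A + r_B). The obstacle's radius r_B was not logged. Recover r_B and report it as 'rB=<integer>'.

m = 27725
d = (-18, -7);  v_rel = (-10, -5),  |v_rel|² = 125
v_rel×d = (-10)·(-7) − (-5)·(-18) = -20
since m = R²·125 − (-20)²:  R² = (400 + 27725) / 125 = 225
R = √225 = 15  ⇒  r_B = 15 − 8 = 7

rB=7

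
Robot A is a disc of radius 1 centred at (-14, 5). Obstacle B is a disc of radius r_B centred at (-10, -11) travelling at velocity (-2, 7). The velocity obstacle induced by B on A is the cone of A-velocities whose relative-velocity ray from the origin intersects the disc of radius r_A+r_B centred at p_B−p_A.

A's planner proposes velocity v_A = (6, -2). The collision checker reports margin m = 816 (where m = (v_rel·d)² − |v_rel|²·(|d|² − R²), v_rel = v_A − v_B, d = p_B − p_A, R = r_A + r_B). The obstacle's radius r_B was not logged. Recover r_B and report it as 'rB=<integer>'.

m = 816
d = (4, -16);  v_rel = (8, -9),  |v_rel|² = 145
v_rel×d = (8)·(-16) − (-9)·(4) = -92
since m = R²·145 − (-92)²:  R² = (8464 + 816) / 145 = 64
R = √64 = 8  ⇒  r_B = 8 − 1 = 7

rB=7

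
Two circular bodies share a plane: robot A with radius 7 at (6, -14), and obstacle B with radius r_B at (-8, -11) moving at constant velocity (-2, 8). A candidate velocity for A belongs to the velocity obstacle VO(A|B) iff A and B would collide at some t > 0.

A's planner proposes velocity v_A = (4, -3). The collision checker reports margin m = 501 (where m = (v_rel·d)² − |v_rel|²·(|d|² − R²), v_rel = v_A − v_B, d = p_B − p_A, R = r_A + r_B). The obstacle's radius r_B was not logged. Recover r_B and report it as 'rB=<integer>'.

m = 501
d = (-14, 3);  v_rel = (6, -11),  |v_rel|² = 157
v_rel×d = (6)·(3) − (-11)·(-14) = -136
since m = R²·157 − (-136)²:  R² = (18496 + 501) / 157 = 121
R = √121 = 11  ⇒  r_B = 11 − 7 = 4

rB=4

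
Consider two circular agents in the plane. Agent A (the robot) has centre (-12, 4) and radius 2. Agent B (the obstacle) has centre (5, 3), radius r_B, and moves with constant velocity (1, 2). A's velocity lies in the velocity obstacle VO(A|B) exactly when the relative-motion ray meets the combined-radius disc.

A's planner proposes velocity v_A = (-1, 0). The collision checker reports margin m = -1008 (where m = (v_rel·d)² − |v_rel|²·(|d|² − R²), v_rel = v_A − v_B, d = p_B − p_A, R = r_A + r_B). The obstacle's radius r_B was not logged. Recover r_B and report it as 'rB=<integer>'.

m = -1008
d = (17, -1);  v_rel = (-2, -2),  |v_rel|² = 8
v_rel×d = (-2)·(-1) − (-2)·(17) = 36
since m = R²·8 − 36²:  R² = (1296 + -1008) / 8 = 36
R = √36 = 6  ⇒  r_B = 6 − 2 = 4

rB=4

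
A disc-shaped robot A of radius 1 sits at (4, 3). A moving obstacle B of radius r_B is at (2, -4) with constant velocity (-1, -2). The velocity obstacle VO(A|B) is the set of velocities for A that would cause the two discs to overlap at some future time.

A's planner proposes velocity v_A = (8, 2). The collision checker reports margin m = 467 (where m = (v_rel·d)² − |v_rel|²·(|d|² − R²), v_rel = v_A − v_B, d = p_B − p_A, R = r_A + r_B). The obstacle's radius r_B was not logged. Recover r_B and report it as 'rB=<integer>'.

m = 467
d = (-2, -7);  v_rel = (9, 4),  |v_rel|² = 97
v_rel×d = (9)·(-7) − (4)·(-2) = -55
since m = R²·97 − (-55)²:  R² = (3025 + 467) / 97 = 36
R = √36 = 6  ⇒  r_B = 6 − 1 = 5

rB=5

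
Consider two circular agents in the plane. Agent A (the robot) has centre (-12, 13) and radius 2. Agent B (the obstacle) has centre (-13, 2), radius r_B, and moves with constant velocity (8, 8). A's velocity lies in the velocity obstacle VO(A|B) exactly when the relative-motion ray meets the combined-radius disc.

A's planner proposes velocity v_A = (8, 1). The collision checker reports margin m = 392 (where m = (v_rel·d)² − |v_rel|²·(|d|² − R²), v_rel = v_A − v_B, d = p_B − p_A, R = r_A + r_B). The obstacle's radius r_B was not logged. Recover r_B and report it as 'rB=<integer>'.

m = 392
d = (-1, -11);  v_rel = (0, -7),  |v_rel|² = 49
v_rel×d = (0)·(-11) − (-7)·(-1) = -7
since m = R²·49 − (-7)²:  R² = (49 + 392) / 49 = 9
R = √9 = 3  ⇒  r_B = 3 − 2 = 1

rB=1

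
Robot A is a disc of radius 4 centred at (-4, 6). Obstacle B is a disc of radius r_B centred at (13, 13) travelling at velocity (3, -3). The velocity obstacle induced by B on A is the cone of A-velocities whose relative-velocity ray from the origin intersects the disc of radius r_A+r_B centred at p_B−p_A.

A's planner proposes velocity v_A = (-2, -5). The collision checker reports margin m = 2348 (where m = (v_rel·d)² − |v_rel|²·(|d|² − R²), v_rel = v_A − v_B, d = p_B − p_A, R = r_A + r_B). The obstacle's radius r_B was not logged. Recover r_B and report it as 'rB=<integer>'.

m = 2348
d = (17, 7);  v_rel = (-5, -2),  |v_rel|² = 29
v_rel×d = (-5)·(7) − (-2)·(17) = -1
since m = R²·29 − (-1)²:  R² = (1 + 2348) / 29 = 81
R = √81 = 9  ⇒  r_B = 9 − 4 = 5

rB=5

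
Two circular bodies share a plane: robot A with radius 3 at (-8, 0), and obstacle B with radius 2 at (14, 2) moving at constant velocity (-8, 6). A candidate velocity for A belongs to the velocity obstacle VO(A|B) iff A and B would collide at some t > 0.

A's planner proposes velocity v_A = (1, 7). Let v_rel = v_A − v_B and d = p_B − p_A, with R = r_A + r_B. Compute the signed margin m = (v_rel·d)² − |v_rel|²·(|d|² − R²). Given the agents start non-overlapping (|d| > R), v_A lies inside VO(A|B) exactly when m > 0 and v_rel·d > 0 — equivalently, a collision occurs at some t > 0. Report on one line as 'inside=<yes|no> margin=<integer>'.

d = (22, 2),  |d|² = 488;  R = 3+2 = 5,  c = 488−5² = 463
v_rel = (9, 1),  |v_rel|² = 82;  v_rel·d = (9)·(22) + (1)·(2) = 200
82·t² − 400·t + 463 = 0  ⇒  m = 200² − 82·463 = 2034
m = 2034 > 0,  v_rel·d = 200 > 0  ⇒  inside

inside=yes margin=2034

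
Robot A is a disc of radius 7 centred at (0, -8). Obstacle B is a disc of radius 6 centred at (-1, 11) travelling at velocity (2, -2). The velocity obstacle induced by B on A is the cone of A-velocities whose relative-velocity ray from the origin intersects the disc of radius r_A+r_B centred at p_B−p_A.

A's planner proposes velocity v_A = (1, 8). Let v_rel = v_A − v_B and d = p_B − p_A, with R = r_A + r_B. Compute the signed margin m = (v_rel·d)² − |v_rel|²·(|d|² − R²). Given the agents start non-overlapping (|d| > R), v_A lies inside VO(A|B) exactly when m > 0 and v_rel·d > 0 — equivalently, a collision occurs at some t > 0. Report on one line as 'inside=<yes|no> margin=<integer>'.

d = (-1, 19),  |d|² = 362;  R = 7+6 = 13,  c = 362−13² = 193
v_rel = (-1, 10),  |v_rel|² = 101;  v_rel·d = (-1)·(-1) + (10)·(19) = 191
101·t² − 382·t + 193 = 0  ⇒  m = 191² − 101·193 = 16988
m = 16988 > 0,  v_rel·d = 191 > 0  ⇒  inside

inside=yes margin=16988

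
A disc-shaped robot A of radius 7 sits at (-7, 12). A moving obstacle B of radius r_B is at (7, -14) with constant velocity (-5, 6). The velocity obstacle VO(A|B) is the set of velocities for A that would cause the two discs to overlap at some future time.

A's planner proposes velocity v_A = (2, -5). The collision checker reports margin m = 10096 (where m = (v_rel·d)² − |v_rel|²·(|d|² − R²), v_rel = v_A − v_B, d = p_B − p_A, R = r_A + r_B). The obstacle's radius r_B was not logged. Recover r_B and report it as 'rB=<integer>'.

m = 10096
d = (14, -26);  v_rel = (7, -11),  |v_rel|² = 170
v_rel×d = (7)·(-26) − (-11)·(14) = -28
since m = R²·170 − (-28)²:  R² = (784 + 10096) / 170 = 64
R = √64 = 8  ⇒  r_B = 8 − 7 = 1

rB=1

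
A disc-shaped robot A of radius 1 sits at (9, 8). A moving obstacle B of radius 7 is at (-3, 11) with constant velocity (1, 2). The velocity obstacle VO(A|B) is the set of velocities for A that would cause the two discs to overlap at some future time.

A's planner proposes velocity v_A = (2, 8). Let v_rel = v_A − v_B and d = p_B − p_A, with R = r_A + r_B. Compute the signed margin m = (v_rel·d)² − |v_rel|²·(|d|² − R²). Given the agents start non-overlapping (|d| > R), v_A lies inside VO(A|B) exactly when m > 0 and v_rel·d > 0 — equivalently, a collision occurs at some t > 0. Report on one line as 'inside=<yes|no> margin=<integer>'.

d = (-12, 3),  |d|² = 153;  R = 1+7 = 8,  c = 153−8² = 89
v_rel = (1, 6),  |v_rel|² = 37;  v_rel·d = (1)·(-12) + (6)·(3) = 6
37·t² − 12·t + 89 = 0  ⇒  m = 6² − 37·89 = -3257
m = -3257 < 0,  v_rel·d = 6 > 0  ⇒  outside

inside=no margin=-3257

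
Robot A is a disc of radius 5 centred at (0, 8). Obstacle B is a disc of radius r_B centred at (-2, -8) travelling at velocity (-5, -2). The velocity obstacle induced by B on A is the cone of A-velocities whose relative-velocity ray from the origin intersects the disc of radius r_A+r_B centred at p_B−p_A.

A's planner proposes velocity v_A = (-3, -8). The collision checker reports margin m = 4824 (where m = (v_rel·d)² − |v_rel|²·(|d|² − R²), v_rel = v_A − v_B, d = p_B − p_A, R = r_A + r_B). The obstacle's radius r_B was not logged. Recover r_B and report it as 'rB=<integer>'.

m = 4824
d = (-2, -16);  v_rel = (2, -6),  |v_rel|² = 40
v_rel×d = (2)·(-16) − (-6)·(-2) = -44
since m = R²·40 − (-44)²:  R² = (1936 + 4824) / 40 = 169
R = √169 = 13  ⇒  r_B = 13 − 5 = 8

rB=8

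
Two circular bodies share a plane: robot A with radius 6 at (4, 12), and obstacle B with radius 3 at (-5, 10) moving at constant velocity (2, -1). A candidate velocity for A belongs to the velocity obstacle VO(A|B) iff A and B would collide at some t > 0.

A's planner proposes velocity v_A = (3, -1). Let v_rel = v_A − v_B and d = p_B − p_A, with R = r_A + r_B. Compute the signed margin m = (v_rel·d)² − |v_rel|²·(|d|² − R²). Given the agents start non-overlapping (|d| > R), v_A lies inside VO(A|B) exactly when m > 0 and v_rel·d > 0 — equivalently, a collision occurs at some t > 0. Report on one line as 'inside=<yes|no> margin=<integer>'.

d = (-9, -2),  |d|² = 85;  R = 6+3 = 9,  c = 85−9² = 4
v_rel = (1, 0),  |v_rel|² = 1;  v_rel·d = (1)·(-9) + (0)·(-2) = -9
1·t² + 18·t + 4 = 0  ⇒  m = (-9)² − 1·4 = 77
m = 77 > 0,  v_rel·d = -9 < 0  ⇒  outside

inside=no margin=77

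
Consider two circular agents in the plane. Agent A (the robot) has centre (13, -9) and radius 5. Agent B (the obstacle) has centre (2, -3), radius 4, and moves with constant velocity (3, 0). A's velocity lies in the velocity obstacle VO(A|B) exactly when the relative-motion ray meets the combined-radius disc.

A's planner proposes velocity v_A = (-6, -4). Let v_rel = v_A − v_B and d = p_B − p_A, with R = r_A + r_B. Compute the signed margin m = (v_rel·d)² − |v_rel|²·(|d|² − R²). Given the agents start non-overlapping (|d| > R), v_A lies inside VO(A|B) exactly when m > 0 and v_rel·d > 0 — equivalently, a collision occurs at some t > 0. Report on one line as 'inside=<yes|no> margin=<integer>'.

d = (-11, 6),  |d|² = 157;  R = 5+4 = 9,  c = 157−9² = 76
v_rel = (-9, -4),  |v_rel|² = 97;  v_rel·d = (-9)·(-11) + (-4)·(6) = 75
97·t² − 150·t + 76 = 0  ⇒  m = 75² − 97·76 = -1747
m = -1747 < 0,  v_rel·d = 75 > 0  ⇒  outside

inside=no margin=-1747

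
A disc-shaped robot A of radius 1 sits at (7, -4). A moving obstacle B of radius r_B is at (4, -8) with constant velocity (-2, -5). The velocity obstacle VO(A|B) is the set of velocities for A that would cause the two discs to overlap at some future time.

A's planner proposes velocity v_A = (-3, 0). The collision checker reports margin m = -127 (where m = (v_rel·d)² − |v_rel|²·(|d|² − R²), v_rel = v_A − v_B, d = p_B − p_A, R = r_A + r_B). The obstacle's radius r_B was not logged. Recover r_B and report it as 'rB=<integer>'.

m = -127
d = (-3, -4);  v_rel = (-1, 5),  |v_rel|² = 26
v_rel×d = (-1)·(-4) − (5)·(-3) = 19
since m = R²·26 − 19²:  R² = (361 + -127) / 26 = 9
R = √9 = 3  ⇒  r_B = 3 − 1 = 2

rB=2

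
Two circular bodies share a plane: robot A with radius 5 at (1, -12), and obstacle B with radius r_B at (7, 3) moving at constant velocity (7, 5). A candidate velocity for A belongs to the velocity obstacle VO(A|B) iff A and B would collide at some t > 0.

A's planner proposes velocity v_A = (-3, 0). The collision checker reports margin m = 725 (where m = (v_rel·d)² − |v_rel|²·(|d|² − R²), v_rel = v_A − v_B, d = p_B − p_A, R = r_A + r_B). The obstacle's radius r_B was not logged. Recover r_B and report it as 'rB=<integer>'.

m = 725
d = (6, 15);  v_rel = (-10, -5),  |v_rel|² = 125
v_rel×d = (-10)·(15) − (-5)·(6) = -120
since m = R²·125 − (-120)²:  R² = (14400 + 725) / 125 = 121
R = √121 = 11  ⇒  r_B = 11 − 5 = 6

rB=6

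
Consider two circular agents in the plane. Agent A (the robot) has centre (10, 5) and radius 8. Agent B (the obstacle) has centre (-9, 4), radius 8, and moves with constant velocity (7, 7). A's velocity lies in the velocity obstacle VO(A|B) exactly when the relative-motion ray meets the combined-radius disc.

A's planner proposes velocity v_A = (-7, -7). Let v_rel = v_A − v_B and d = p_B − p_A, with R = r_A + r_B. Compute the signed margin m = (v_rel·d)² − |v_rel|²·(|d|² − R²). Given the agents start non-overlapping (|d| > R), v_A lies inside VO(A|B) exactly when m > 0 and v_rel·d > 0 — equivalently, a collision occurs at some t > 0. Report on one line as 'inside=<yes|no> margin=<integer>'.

d = (-19, -1),  |d|² = 362;  R = 8+8 = 16,  c = 362−16² = 106
v_rel = (-14, -14),  |v_rel|² = 392;  v_rel·d = (-14)·(-19) + (-14)·(-1) = 280
392·t² − 560·t + 106 = 0  ⇒  m = 280² − 392·106 = 36848
m = 36848 > 0,  v_rel·d = 280 > 0  ⇒  inside

inside=yes margin=36848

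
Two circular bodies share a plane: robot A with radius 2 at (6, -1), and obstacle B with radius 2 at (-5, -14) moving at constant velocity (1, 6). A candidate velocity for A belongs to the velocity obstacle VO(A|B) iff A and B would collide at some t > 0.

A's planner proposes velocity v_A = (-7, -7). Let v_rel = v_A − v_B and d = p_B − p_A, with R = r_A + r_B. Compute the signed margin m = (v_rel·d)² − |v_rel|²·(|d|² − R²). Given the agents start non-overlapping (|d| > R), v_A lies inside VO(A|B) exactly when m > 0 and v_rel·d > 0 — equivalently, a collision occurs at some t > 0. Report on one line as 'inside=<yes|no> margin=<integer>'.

d = (-11, -13),  |d|² = 290;  R = 2+2 = 4,  c = 290−4² = 274
v_rel = (-8, -13),  |v_rel|² = 233;  v_rel·d = (-8)·(-11) + (-13)·(-13) = 257
233·t² − 514·t + 274 = 0  ⇒  m = 257² − 233·274 = 2207
m = 2207 > 0,  v_rel·d = 257 > 0  ⇒  inside

inside=yes margin=2207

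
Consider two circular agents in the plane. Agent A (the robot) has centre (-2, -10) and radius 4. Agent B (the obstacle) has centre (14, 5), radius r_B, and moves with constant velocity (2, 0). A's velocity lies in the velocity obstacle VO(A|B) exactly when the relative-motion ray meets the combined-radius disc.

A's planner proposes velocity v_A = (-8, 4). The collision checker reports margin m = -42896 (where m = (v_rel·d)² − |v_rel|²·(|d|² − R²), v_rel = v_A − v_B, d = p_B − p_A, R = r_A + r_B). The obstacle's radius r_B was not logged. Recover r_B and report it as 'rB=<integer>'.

m = -42896
d = (16, 15);  v_rel = (-10, 4),  |v_rel|² = 116
v_rel×d = (-10)·(15) − (4)·(16) = -214
since m = R²·116 − (-214)²:  R² = (45796 + -42896) / 116 = 25
R = √25 = 5  ⇒  r_B = 5 − 4 = 1

rB=1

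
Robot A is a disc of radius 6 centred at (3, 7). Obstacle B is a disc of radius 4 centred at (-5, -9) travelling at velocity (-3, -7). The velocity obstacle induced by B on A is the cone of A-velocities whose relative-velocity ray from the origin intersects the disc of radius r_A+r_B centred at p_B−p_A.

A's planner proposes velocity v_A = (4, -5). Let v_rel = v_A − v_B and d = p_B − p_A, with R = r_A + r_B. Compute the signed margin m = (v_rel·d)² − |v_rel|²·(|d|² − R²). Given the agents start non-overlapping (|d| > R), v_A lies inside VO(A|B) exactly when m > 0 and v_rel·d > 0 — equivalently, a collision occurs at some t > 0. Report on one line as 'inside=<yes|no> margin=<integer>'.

d = (-8, -16),  |d|² = 320;  R = 6+4 = 10,  c = 320−10² = 220
v_rel = (7, 2),  |v_rel|² = 53;  v_rel·d = (7)·(-8) + (2)·(-16) = -88
53·t² + 176·t + 220 = 0  ⇒  m = (-88)² − 53·220 = -3916
m = -3916 < 0,  v_rel·d = -88 < 0  ⇒  outside

inside=no margin=-3916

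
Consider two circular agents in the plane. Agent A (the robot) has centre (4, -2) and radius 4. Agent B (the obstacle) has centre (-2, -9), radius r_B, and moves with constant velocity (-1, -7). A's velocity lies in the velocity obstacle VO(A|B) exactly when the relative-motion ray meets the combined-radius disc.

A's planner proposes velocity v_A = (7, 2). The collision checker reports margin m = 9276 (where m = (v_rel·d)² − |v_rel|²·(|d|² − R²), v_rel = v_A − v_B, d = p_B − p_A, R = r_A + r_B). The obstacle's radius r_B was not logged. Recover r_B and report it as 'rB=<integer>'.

m = 9276
d = (-6, -7);  v_rel = (8, 9),  |v_rel|² = 145
v_rel×d = (8)·(-7) − (9)·(-6) = -2
since m = R²·145 − (-2)²:  R² = (4 + 9276) / 145 = 64
R = √64 = 8  ⇒  r_B = 8 − 4 = 4

rB=4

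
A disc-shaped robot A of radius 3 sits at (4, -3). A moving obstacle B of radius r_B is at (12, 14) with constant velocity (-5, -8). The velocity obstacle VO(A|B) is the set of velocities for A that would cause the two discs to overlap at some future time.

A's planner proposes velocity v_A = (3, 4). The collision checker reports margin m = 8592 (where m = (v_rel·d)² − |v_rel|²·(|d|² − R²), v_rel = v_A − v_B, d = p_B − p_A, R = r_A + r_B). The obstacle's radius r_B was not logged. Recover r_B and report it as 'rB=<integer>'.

m = 8592
d = (8, 17);  v_rel = (8, 12),  |v_rel|² = 208
v_rel×d = (8)·(17) − (12)·(8) = 40
since m = R²·208 − 40²:  R² = (1600 + 8592) / 208 = 49
R = √49 = 7  ⇒  r_B = 7 − 3 = 4

rB=4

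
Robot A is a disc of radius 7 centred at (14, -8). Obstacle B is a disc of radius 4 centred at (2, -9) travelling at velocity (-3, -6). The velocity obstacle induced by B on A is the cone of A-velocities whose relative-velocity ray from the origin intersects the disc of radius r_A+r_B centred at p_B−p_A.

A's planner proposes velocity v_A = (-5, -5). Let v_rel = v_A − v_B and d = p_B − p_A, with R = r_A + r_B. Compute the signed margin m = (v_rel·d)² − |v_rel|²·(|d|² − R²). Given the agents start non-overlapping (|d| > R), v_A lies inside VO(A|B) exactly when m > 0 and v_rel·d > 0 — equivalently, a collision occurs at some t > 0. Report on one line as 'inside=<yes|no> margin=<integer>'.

d = (-12, -1),  |d|² = 145;  R = 7+4 = 11,  c = 145−11² = 24
v_rel = (-2, 1),  |v_rel|² = 5;  v_rel·d = (-2)·(-12) + (1)·(-1) = 23
5·t² − 46·t + 24 = 0  ⇒  m = 23² − 5·24 = 409
m = 409 > 0,  v_rel·d = 23 > 0  ⇒  inside

inside=yes margin=409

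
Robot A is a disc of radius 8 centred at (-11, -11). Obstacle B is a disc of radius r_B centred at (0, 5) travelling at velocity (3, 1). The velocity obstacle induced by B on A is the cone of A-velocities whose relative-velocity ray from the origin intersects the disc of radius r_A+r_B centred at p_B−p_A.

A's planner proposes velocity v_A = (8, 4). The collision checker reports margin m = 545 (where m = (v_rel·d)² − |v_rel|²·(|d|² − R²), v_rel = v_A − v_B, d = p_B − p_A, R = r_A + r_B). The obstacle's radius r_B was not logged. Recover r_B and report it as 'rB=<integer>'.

m = 545
d = (11, 16);  v_rel = (5, 3),  |v_rel|² = 34
v_rel×d = (5)·(16) − (3)·(11) = 47
since m = R²·34 − 47²:  R² = (2209 + 545) / 34 = 81
R = √81 = 9  ⇒  r_B = 9 − 8 = 1

rB=1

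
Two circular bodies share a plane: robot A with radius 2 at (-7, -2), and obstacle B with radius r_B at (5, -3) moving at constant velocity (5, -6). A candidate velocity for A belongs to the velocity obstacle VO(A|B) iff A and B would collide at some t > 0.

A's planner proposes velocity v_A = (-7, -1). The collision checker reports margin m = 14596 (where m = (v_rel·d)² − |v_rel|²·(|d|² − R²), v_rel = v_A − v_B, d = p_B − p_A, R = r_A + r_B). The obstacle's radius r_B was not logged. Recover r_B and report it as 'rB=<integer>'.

m = 14596
d = (12, -1);  v_rel = (-12, 5),  |v_rel|² = 169
v_rel×d = (-12)·(-1) − (5)·(12) = -48
since m = R²·169 − (-48)²:  R² = (2304 + 14596) / 169 = 100
R = √100 = 10  ⇒  r_B = 10 − 2 = 8

rB=8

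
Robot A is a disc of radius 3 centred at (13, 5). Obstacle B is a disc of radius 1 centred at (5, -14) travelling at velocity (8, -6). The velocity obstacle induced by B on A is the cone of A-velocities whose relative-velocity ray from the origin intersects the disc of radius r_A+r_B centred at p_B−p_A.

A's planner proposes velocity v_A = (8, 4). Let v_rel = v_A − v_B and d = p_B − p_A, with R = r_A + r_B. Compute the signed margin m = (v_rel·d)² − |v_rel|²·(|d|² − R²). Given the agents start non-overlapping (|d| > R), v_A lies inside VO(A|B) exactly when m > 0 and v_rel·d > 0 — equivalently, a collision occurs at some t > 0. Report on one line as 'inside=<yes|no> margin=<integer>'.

d = (-8, -19),  |d|² = 425;  R = 3+1 = 4,  c = 425−4² = 409
v_rel = (0, 10),  |v_rel|² = 100;  v_rel·d = (0)·(-8) + (10)·(-19) = -190
100·t² + 380·t + 409 = 0  ⇒  m = (-190)² − 100·409 = -4800
m = -4800 < 0,  v_rel·d = -190 < 0  ⇒  outside

inside=no margin=-4800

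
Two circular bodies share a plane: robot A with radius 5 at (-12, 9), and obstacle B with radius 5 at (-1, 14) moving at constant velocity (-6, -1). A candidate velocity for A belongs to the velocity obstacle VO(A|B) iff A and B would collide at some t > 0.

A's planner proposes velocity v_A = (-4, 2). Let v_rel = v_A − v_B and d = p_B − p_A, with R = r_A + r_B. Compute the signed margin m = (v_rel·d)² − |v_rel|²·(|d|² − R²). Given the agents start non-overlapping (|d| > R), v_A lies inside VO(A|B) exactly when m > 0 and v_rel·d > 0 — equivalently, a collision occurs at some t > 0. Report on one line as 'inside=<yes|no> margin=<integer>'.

d = (11, 5),  |d|² = 146;  R = 5+5 = 10,  c = 146−10² = 46
v_rel = (2, 3),  |v_rel|² = 13;  v_rel·d = (2)·(11) + (3)·(5) = 37
13·t² − 74·t + 46 = 0  ⇒  m = 37² − 13·46 = 771
m = 771 > 0,  v_rel·d = 37 > 0  ⇒  inside

inside=yes margin=771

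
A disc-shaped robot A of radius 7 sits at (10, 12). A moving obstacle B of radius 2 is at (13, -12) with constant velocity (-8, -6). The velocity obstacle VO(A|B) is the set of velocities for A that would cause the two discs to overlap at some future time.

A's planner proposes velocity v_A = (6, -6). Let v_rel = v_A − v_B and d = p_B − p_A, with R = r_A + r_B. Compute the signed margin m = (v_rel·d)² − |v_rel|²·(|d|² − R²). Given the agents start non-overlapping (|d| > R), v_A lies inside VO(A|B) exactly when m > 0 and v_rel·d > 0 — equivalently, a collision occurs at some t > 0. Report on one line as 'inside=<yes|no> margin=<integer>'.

d = (3, -24),  |d|² = 585;  R = 7+2 = 9,  c = 585−9² = 504
v_rel = (14, 0),  |v_rel|² = 196;  v_rel·d = (14)·(3) + (0)·(-24) = 42
196·t² − 84·t + 504 = 0  ⇒  m = 42² − 196·504 = -97020
m = -97020 < 0,  v_rel·d = 42 > 0  ⇒  outside

inside=no margin=-97020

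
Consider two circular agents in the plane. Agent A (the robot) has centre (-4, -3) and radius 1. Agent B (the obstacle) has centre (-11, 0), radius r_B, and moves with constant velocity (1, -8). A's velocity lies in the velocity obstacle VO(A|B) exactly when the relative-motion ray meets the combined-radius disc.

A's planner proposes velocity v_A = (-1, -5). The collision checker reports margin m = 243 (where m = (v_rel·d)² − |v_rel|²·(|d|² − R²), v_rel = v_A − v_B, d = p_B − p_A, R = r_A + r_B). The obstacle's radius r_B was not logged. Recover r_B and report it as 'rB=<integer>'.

m = 243
d = (-7, 3);  v_rel = (-2, 3),  |v_rel|² = 13
v_rel×d = (-2)·(3) − (3)·(-7) = 15
since m = R²·13 − 15²:  R² = (225 + 243) / 13 = 36
R = √36 = 6  ⇒  r_B = 6 − 1 = 5

rB=5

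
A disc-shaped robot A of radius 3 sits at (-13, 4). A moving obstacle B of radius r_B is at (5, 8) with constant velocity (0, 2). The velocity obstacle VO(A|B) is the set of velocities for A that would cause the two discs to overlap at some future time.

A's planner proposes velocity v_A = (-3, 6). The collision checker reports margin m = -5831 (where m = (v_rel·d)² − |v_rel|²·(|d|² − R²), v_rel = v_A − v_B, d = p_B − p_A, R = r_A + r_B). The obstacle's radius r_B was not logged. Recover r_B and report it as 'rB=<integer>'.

m = -5831
d = (18, 4);  v_rel = (-3, 4),  |v_rel|² = 25
v_rel×d = (-3)·(4) − (4)·(18) = -84
since m = R²·25 − (-84)²:  R² = (7056 + -5831) / 25 = 49
R = √49 = 7  ⇒  r_B = 7 − 3 = 4

rB=4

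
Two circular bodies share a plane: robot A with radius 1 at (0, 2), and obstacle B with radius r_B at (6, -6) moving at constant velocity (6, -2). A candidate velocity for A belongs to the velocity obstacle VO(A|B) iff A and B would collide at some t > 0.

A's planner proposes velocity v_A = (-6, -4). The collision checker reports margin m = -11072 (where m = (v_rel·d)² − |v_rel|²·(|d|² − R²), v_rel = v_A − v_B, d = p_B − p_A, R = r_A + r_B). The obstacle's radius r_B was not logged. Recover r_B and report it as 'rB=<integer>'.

m = -11072
d = (6, -8);  v_rel = (-12, -2),  |v_rel|² = 148
v_rel×d = (-12)·(-8) − (-2)·(6) = 108
since m = R²·148 − 108²:  R² = (11664 + -11072) / 148 = 4
R = √4 = 2  ⇒  r_B = 2 − 1 = 1

rB=1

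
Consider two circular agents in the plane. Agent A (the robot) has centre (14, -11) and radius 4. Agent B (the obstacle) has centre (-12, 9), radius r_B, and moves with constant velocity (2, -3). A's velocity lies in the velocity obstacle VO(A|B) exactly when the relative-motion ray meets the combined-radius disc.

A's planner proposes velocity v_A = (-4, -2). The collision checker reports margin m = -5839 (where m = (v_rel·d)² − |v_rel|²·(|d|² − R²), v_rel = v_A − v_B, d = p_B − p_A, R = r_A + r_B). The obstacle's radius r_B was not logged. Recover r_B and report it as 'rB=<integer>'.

m = -5839
d = (-26, 20);  v_rel = (-6, 1),  |v_rel|² = 37
v_rel×d = (-6)·(20) − (1)·(-26) = -94
since m = R²·37 − (-94)²:  R² = (8836 + -5839) / 37 = 81
R = √81 = 9  ⇒  r_B = 9 − 4 = 5

rB=5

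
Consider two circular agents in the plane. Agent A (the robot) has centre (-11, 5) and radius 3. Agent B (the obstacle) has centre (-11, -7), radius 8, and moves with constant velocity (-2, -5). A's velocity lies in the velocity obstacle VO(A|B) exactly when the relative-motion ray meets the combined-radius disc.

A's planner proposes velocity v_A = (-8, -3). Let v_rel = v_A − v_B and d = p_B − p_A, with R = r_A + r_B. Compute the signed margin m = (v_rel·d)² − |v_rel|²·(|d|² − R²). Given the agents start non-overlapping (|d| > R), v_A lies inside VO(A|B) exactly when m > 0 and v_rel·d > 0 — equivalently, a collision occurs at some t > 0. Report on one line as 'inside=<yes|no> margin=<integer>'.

d = (0, -12),  |d|² = 144;  R = 3+8 = 11,  c = 144−11² = 23
v_rel = (-6, 2),  |v_rel|² = 40;  v_rel·d = (-6)·(0) + (2)·(-12) = -24
40·t² + 48·t + 23 = 0  ⇒  m = (-24)² − 40·23 = -344
m = -344 < 0,  v_rel·d = -24 < 0  ⇒  outside

inside=no margin=-344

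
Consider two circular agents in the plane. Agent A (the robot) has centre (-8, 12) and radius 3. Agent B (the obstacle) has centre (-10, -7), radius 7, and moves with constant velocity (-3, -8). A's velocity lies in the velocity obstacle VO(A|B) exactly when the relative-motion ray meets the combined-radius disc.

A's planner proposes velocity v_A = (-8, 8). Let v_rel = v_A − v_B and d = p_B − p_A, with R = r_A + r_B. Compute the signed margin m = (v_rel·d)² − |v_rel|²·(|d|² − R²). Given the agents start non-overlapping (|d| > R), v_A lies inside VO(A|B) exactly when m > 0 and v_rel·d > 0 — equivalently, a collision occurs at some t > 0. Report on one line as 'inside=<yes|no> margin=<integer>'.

d = (-2, -19),  |d|² = 365;  R = 3+7 = 10,  c = 365−10² = 265
v_rel = (-5, 16),  |v_rel|² = 281;  v_rel·d = (-5)·(-2) + (16)·(-19) = -294
281·t² + 588·t + 265 = 0  ⇒  m = (-294)² − 281·265 = 11971
m = 11971 > 0,  v_rel·d = -294 < 0  ⇒  outside

inside=no margin=11971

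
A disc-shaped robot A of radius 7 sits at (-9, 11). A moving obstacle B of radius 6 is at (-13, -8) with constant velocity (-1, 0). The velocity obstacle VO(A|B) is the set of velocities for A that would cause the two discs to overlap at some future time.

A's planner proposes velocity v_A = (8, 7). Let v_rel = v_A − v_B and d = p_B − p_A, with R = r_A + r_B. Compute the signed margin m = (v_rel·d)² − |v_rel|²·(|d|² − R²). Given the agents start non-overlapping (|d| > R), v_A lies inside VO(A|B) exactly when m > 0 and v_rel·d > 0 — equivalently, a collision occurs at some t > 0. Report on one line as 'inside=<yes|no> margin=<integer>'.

d = (-4, -19),  |d|² = 377;  R = 7+6 = 13,  c = 377−13² = 208
v_rel = (9, 7),  |v_rel|² = 130;  v_rel·d = (9)·(-4) + (7)·(-19) = -169
130·t² + 338·t + 208 = 0  ⇒  m = (-169)² − 130·208 = 1521
m = 1521 > 0,  v_rel·d = -169 < 0  ⇒  outside

inside=no margin=1521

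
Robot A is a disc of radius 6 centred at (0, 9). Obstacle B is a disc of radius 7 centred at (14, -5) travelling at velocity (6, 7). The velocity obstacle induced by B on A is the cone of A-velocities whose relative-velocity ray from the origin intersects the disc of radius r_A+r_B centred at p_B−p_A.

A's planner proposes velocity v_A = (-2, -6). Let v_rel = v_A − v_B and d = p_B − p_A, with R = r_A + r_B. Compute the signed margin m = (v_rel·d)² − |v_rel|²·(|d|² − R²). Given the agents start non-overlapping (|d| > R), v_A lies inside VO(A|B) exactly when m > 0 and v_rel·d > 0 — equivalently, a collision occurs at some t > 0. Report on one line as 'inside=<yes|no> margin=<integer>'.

d = (14, -14),  |d|² = 392;  R = 6+7 = 13,  c = 392−13² = 223
v_rel = (-8, -13),  |v_rel|² = 233;  v_rel·d = (-8)·(14) + (-13)·(-14) = 70
233·t² − 140·t + 223 = 0  ⇒  m = 70² − 233·223 = -47059
m = -47059 < 0,  v_rel·d = 70 > 0  ⇒  outside

inside=no margin=-47059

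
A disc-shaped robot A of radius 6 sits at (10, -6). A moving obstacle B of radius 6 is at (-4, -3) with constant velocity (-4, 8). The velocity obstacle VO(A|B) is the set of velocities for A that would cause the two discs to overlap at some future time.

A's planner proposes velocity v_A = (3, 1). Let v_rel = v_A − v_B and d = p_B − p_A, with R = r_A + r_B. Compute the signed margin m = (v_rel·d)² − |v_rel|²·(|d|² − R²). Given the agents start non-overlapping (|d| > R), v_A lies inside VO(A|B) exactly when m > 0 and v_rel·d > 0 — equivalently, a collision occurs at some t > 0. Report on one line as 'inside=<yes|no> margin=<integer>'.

d = (-14, 3),  |d|² = 205;  R = 6+6 = 12,  c = 205−12² = 61
v_rel = (7, -7),  |v_rel|² = 98;  v_rel·d = (7)·(-14) + (-7)·(3) = -119
98·t² + 238·t + 61 = 0  ⇒  m = (-119)² − 98·61 = 8183
m = 8183 > 0,  v_rel·d = -119 < 0  ⇒  outside

inside=no margin=8183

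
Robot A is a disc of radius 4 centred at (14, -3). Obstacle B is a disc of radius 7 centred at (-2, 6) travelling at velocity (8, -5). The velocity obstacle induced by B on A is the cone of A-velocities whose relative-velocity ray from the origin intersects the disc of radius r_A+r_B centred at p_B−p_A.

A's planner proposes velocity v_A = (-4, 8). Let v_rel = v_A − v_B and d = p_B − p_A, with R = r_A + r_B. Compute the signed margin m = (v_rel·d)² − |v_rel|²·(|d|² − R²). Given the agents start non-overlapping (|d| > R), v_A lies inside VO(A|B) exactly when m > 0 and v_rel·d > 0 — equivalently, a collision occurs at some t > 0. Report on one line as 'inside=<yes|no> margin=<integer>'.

d = (-16, 9),  |d|² = 337;  R = 4+7 = 11,  c = 337−11² = 216
v_rel = (-12, 13),  |v_rel|² = 313;  v_rel·d = (-12)·(-16) + (13)·(9) = 309
313·t² − 618·t + 216 = 0  ⇒  m = 309² − 313·216 = 27873
m = 27873 > 0,  v_rel·d = 309 > 0  ⇒  inside

inside=yes margin=27873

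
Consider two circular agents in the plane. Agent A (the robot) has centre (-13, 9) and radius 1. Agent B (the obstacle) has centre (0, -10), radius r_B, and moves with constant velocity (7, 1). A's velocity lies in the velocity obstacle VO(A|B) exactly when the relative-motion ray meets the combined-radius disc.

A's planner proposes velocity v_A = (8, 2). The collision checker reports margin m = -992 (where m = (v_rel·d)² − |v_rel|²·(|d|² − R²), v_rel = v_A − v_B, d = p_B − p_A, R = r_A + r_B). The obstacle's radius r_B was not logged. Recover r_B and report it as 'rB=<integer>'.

m = -992
d = (13, -19);  v_rel = (1, 1),  |v_rel|² = 2
v_rel×d = (1)·(-19) − (1)·(13) = -32
since m = R²·2 − (-32)²:  R² = (1024 + -992) / 2 = 16
R = √16 = 4  ⇒  r_B = 4 − 1 = 3

rB=3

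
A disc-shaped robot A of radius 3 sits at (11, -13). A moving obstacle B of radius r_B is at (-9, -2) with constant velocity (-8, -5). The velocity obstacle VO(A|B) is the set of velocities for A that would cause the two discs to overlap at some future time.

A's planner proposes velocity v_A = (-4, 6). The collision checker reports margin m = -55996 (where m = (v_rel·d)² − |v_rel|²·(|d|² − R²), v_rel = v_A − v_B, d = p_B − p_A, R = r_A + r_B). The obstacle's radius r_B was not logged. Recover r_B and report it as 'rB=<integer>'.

m = -55996
d = (-20, 11);  v_rel = (4, 11),  |v_rel|² = 137
v_rel×d = (4)·(11) − (11)·(-20) = 264
since m = R²·137 − 264²:  R² = (69696 + -55996) / 137 = 100
R = √100 = 10  ⇒  r_B = 10 − 3 = 7

rB=7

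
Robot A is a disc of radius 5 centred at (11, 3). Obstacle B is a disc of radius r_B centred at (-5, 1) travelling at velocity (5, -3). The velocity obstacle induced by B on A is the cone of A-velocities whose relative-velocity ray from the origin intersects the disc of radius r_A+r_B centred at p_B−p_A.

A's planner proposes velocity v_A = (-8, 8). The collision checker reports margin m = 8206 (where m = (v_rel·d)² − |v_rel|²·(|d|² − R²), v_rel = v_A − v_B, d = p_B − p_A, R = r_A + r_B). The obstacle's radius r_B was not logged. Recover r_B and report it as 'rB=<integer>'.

m = 8206
d = (-16, -2);  v_rel = (-13, 11),  |v_rel|² = 290
v_rel×d = (-13)·(-2) − (11)·(-16) = 202
since m = R²·290 − 202²:  R² = (40804 + 8206) / 290 = 169
R = √169 = 13  ⇒  r_B = 13 − 5 = 8

rB=8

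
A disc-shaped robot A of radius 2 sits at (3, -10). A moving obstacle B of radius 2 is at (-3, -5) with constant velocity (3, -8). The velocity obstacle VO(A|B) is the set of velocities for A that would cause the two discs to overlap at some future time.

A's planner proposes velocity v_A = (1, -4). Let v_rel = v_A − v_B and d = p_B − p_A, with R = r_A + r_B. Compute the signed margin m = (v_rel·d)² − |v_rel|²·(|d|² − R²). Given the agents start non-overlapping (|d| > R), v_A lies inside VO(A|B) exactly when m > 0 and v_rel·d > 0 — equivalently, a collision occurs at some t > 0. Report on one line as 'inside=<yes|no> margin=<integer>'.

d = (-6, 5),  |d|² = 61;  R = 2+2 = 4,  c = 61−4² = 45
v_rel = (-2, 4),  |v_rel|² = 20;  v_rel·d = (-2)·(-6) + (4)·(5) = 32
20·t² − 64·t + 45 = 0  ⇒  m = 32² − 20·45 = 124
m = 124 > 0,  v_rel·d = 32 > 0  ⇒  inside

inside=yes margin=124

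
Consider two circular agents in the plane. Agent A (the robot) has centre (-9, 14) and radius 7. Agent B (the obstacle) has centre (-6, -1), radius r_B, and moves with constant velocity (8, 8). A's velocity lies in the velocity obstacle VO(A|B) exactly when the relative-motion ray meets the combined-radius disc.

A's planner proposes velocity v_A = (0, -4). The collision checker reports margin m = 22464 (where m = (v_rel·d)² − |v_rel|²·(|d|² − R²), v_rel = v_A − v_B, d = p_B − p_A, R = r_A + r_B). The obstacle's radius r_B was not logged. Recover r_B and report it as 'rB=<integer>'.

m = 22464
d = (3, -15);  v_rel = (-8, -12),  |v_rel|² = 208
v_rel×d = (-8)·(-15) − (-12)·(3) = 156
since m = R²·208 − 156²:  R² = (24336 + 22464) / 208 = 225
R = √225 = 15  ⇒  r_B = 15 − 7 = 8

rB=8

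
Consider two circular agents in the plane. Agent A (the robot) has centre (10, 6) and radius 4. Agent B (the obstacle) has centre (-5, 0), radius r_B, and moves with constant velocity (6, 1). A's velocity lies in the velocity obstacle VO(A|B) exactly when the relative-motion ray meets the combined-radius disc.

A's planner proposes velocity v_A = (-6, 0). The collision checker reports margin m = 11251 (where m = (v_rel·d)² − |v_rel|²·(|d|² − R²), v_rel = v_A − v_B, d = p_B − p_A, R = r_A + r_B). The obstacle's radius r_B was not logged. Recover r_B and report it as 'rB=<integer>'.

m = 11251
d = (-15, -6);  v_rel = (-12, -1),  |v_rel|² = 145
v_rel×d = (-12)·(-6) − (-1)·(-15) = 57
since m = R²·145 − 57²:  R² = (3249 + 11251) / 145 = 100
R = √100 = 10  ⇒  r_B = 10 − 4 = 6

rB=6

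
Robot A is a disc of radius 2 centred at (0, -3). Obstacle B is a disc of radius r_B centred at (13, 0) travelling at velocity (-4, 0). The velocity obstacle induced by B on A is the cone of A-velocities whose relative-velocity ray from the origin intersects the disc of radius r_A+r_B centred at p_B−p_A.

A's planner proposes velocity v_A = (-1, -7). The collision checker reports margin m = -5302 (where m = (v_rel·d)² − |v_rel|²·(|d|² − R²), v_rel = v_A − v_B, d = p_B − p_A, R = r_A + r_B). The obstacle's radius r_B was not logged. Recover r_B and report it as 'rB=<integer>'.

m = -5302
d = (13, 3);  v_rel = (3, -7),  |v_rel|² = 58
v_rel×d = (3)·(3) − (-7)·(13) = 100
since m = R²·58 − 100²:  R² = (10000 + -5302) / 58 = 81
R = √81 = 9  ⇒  r_B = 9 − 2 = 7

rB=7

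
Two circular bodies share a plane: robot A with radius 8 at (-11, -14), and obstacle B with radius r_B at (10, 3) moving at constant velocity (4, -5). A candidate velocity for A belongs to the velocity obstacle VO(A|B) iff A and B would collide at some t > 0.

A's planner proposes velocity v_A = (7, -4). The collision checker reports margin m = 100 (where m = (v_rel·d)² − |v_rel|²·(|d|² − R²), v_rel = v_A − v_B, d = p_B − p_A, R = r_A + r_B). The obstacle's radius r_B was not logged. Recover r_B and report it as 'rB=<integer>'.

m = 100
d = (21, 17);  v_rel = (3, 1),  |v_rel|² = 10
v_rel×d = (3)·(17) − (1)·(21) = 30
since m = R²·10 − 30²:  R² = (900 + 100) / 10 = 100
R = √100 = 10  ⇒  r_B = 10 − 8 = 2

rB=2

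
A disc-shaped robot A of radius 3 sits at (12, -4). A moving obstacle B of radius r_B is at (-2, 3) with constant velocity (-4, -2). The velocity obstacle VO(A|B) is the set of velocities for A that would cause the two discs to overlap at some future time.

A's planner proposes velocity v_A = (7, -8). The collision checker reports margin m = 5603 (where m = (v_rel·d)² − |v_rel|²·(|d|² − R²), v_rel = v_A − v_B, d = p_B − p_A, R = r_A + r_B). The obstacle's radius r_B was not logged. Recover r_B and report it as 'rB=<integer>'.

m = 5603
d = (-14, 7);  v_rel = (11, -6),  |v_rel|² = 157
v_rel×d = (11)·(7) − (-6)·(-14) = -7
since m = R²·157 − (-7)²:  R² = (49 + 5603) / 157 = 36
R = √36 = 6  ⇒  r_B = 6 − 3 = 3

rB=3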